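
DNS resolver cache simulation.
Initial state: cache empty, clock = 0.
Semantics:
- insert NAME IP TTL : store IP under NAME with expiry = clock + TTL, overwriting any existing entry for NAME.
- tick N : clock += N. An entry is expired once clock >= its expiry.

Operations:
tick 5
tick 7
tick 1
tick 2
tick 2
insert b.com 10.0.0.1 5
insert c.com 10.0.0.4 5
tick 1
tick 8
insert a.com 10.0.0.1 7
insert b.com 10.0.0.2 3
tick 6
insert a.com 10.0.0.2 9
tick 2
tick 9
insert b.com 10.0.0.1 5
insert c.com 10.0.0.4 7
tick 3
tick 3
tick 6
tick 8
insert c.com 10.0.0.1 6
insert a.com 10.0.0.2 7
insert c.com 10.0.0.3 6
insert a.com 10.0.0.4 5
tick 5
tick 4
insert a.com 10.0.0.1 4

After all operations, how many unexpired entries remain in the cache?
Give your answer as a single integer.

Answer: 1

Derivation:
Op 1: tick 5 -> clock=5.
Op 2: tick 7 -> clock=12.
Op 3: tick 1 -> clock=13.
Op 4: tick 2 -> clock=15.
Op 5: tick 2 -> clock=17.
Op 6: insert b.com -> 10.0.0.1 (expiry=17+5=22). clock=17
Op 7: insert c.com -> 10.0.0.4 (expiry=17+5=22). clock=17
Op 8: tick 1 -> clock=18.
Op 9: tick 8 -> clock=26. purged={b.com,c.com}
Op 10: insert a.com -> 10.0.0.1 (expiry=26+7=33). clock=26
Op 11: insert b.com -> 10.0.0.2 (expiry=26+3=29). clock=26
Op 12: tick 6 -> clock=32. purged={b.com}
Op 13: insert a.com -> 10.0.0.2 (expiry=32+9=41). clock=32
Op 14: tick 2 -> clock=34.
Op 15: tick 9 -> clock=43. purged={a.com}
Op 16: insert b.com -> 10.0.0.1 (expiry=43+5=48). clock=43
Op 17: insert c.com -> 10.0.0.4 (expiry=43+7=50). clock=43
Op 18: tick 3 -> clock=46.
Op 19: tick 3 -> clock=49. purged={b.com}
Op 20: tick 6 -> clock=55. purged={c.com}
Op 21: tick 8 -> clock=63.
Op 22: insert c.com -> 10.0.0.1 (expiry=63+6=69). clock=63
Op 23: insert a.com -> 10.0.0.2 (expiry=63+7=70). clock=63
Op 24: insert c.com -> 10.0.0.3 (expiry=63+6=69). clock=63
Op 25: insert a.com -> 10.0.0.4 (expiry=63+5=68). clock=63
Op 26: tick 5 -> clock=68. purged={a.com}
Op 27: tick 4 -> clock=72. purged={c.com}
Op 28: insert a.com -> 10.0.0.1 (expiry=72+4=76). clock=72
Final cache (unexpired): {a.com} -> size=1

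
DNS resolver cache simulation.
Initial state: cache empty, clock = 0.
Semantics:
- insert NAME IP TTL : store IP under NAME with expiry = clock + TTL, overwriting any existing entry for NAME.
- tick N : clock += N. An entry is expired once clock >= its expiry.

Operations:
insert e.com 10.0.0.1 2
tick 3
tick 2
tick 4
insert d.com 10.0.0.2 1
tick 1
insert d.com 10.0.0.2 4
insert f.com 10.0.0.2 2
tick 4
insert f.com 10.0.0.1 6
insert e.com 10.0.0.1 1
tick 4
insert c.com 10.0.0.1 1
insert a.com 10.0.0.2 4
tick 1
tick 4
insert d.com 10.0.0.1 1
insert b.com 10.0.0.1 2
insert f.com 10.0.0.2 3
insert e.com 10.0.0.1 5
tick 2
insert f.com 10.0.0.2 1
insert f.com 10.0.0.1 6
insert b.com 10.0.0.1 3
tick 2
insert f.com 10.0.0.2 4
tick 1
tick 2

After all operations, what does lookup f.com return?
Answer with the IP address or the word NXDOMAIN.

Answer: 10.0.0.2

Derivation:
Op 1: insert e.com -> 10.0.0.1 (expiry=0+2=2). clock=0
Op 2: tick 3 -> clock=3. purged={e.com}
Op 3: tick 2 -> clock=5.
Op 4: tick 4 -> clock=9.
Op 5: insert d.com -> 10.0.0.2 (expiry=9+1=10). clock=9
Op 6: tick 1 -> clock=10. purged={d.com}
Op 7: insert d.com -> 10.0.0.2 (expiry=10+4=14). clock=10
Op 8: insert f.com -> 10.0.0.2 (expiry=10+2=12). clock=10
Op 9: tick 4 -> clock=14. purged={d.com,f.com}
Op 10: insert f.com -> 10.0.0.1 (expiry=14+6=20). clock=14
Op 11: insert e.com -> 10.0.0.1 (expiry=14+1=15). clock=14
Op 12: tick 4 -> clock=18. purged={e.com}
Op 13: insert c.com -> 10.0.0.1 (expiry=18+1=19). clock=18
Op 14: insert a.com -> 10.0.0.2 (expiry=18+4=22). clock=18
Op 15: tick 1 -> clock=19. purged={c.com}
Op 16: tick 4 -> clock=23. purged={a.com,f.com}
Op 17: insert d.com -> 10.0.0.1 (expiry=23+1=24). clock=23
Op 18: insert b.com -> 10.0.0.1 (expiry=23+2=25). clock=23
Op 19: insert f.com -> 10.0.0.2 (expiry=23+3=26). clock=23
Op 20: insert e.com -> 10.0.0.1 (expiry=23+5=28). clock=23
Op 21: tick 2 -> clock=25. purged={b.com,d.com}
Op 22: insert f.com -> 10.0.0.2 (expiry=25+1=26). clock=25
Op 23: insert f.com -> 10.0.0.1 (expiry=25+6=31). clock=25
Op 24: insert b.com -> 10.0.0.1 (expiry=25+3=28). clock=25
Op 25: tick 2 -> clock=27.
Op 26: insert f.com -> 10.0.0.2 (expiry=27+4=31). clock=27
Op 27: tick 1 -> clock=28. purged={b.com,e.com}
Op 28: tick 2 -> clock=30.
lookup f.com: present, ip=10.0.0.2 expiry=31 > clock=30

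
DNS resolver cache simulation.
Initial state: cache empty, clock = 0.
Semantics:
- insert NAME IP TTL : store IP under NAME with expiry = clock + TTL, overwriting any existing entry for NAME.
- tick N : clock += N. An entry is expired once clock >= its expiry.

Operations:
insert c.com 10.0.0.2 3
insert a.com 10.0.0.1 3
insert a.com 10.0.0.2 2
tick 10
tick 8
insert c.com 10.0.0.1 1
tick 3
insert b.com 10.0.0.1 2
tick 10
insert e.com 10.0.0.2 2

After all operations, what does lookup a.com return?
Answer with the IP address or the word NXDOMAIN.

Answer: NXDOMAIN

Derivation:
Op 1: insert c.com -> 10.0.0.2 (expiry=0+3=3). clock=0
Op 2: insert a.com -> 10.0.0.1 (expiry=0+3=3). clock=0
Op 3: insert a.com -> 10.0.0.2 (expiry=0+2=2). clock=0
Op 4: tick 10 -> clock=10. purged={a.com,c.com}
Op 5: tick 8 -> clock=18.
Op 6: insert c.com -> 10.0.0.1 (expiry=18+1=19). clock=18
Op 7: tick 3 -> clock=21. purged={c.com}
Op 8: insert b.com -> 10.0.0.1 (expiry=21+2=23). clock=21
Op 9: tick 10 -> clock=31. purged={b.com}
Op 10: insert e.com -> 10.0.0.2 (expiry=31+2=33). clock=31
lookup a.com: not in cache (expired or never inserted)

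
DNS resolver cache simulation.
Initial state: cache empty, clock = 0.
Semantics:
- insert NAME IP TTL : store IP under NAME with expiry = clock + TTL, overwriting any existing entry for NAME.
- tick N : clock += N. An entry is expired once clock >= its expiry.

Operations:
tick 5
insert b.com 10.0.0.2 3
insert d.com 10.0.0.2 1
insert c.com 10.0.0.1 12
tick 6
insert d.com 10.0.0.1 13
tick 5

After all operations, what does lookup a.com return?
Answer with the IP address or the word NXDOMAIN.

Op 1: tick 5 -> clock=5.
Op 2: insert b.com -> 10.0.0.2 (expiry=5+3=8). clock=5
Op 3: insert d.com -> 10.0.0.2 (expiry=5+1=6). clock=5
Op 4: insert c.com -> 10.0.0.1 (expiry=5+12=17). clock=5
Op 5: tick 6 -> clock=11. purged={b.com,d.com}
Op 6: insert d.com -> 10.0.0.1 (expiry=11+13=24). clock=11
Op 7: tick 5 -> clock=16.
lookup a.com: not in cache (expired or never inserted)

Answer: NXDOMAIN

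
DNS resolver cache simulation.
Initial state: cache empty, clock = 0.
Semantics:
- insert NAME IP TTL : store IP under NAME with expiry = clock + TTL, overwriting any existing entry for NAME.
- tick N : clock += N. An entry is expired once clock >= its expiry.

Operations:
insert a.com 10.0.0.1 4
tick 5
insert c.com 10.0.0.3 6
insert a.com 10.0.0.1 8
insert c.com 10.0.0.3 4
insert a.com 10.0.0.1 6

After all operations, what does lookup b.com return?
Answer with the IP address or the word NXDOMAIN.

Op 1: insert a.com -> 10.0.0.1 (expiry=0+4=4). clock=0
Op 2: tick 5 -> clock=5. purged={a.com}
Op 3: insert c.com -> 10.0.0.3 (expiry=5+6=11). clock=5
Op 4: insert a.com -> 10.0.0.1 (expiry=5+8=13). clock=5
Op 5: insert c.com -> 10.0.0.3 (expiry=5+4=9). clock=5
Op 6: insert a.com -> 10.0.0.1 (expiry=5+6=11). clock=5
lookup b.com: not in cache (expired or never inserted)

Answer: NXDOMAIN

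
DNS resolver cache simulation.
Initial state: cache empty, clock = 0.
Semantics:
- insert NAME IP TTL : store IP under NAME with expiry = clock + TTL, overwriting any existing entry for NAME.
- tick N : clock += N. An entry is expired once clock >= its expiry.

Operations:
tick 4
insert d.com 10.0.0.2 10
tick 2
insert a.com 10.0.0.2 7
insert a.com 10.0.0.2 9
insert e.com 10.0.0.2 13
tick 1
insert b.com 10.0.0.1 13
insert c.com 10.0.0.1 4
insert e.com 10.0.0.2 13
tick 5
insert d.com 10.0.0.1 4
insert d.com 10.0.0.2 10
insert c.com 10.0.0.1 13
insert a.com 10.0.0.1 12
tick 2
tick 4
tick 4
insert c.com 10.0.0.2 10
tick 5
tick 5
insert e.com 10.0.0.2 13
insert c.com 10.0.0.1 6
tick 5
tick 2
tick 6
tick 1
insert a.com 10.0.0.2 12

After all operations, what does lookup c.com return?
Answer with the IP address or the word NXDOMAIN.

Answer: NXDOMAIN

Derivation:
Op 1: tick 4 -> clock=4.
Op 2: insert d.com -> 10.0.0.2 (expiry=4+10=14). clock=4
Op 3: tick 2 -> clock=6.
Op 4: insert a.com -> 10.0.0.2 (expiry=6+7=13). clock=6
Op 5: insert a.com -> 10.0.0.2 (expiry=6+9=15). clock=6
Op 6: insert e.com -> 10.0.0.2 (expiry=6+13=19). clock=6
Op 7: tick 1 -> clock=7.
Op 8: insert b.com -> 10.0.0.1 (expiry=7+13=20). clock=7
Op 9: insert c.com -> 10.0.0.1 (expiry=7+4=11). clock=7
Op 10: insert e.com -> 10.0.0.2 (expiry=7+13=20). clock=7
Op 11: tick 5 -> clock=12. purged={c.com}
Op 12: insert d.com -> 10.0.0.1 (expiry=12+4=16). clock=12
Op 13: insert d.com -> 10.0.0.2 (expiry=12+10=22). clock=12
Op 14: insert c.com -> 10.0.0.1 (expiry=12+13=25). clock=12
Op 15: insert a.com -> 10.0.0.1 (expiry=12+12=24). clock=12
Op 16: tick 2 -> clock=14.
Op 17: tick 4 -> clock=18.
Op 18: tick 4 -> clock=22. purged={b.com,d.com,e.com}
Op 19: insert c.com -> 10.0.0.2 (expiry=22+10=32). clock=22
Op 20: tick 5 -> clock=27. purged={a.com}
Op 21: tick 5 -> clock=32. purged={c.com}
Op 22: insert e.com -> 10.0.0.2 (expiry=32+13=45). clock=32
Op 23: insert c.com -> 10.0.0.1 (expiry=32+6=38). clock=32
Op 24: tick 5 -> clock=37.
Op 25: tick 2 -> clock=39. purged={c.com}
Op 26: tick 6 -> clock=45. purged={e.com}
Op 27: tick 1 -> clock=46.
Op 28: insert a.com -> 10.0.0.2 (expiry=46+12=58). clock=46
lookup c.com: not in cache (expired or never inserted)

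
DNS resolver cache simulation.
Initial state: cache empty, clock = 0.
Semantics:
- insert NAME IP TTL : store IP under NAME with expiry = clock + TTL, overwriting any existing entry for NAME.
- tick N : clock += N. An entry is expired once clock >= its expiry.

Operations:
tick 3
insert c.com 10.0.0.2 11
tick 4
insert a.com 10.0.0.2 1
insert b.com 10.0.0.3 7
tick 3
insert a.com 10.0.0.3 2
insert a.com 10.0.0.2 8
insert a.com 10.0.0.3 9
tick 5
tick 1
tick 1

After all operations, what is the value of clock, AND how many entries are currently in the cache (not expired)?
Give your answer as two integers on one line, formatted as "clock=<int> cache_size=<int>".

Op 1: tick 3 -> clock=3.
Op 2: insert c.com -> 10.0.0.2 (expiry=3+11=14). clock=3
Op 3: tick 4 -> clock=7.
Op 4: insert a.com -> 10.0.0.2 (expiry=7+1=8). clock=7
Op 5: insert b.com -> 10.0.0.3 (expiry=7+7=14). clock=7
Op 6: tick 3 -> clock=10. purged={a.com}
Op 7: insert a.com -> 10.0.0.3 (expiry=10+2=12). clock=10
Op 8: insert a.com -> 10.0.0.2 (expiry=10+8=18). clock=10
Op 9: insert a.com -> 10.0.0.3 (expiry=10+9=19). clock=10
Op 10: tick 5 -> clock=15. purged={b.com,c.com}
Op 11: tick 1 -> clock=16.
Op 12: tick 1 -> clock=17.
Final clock = 17
Final cache (unexpired): {a.com} -> size=1

Answer: clock=17 cache_size=1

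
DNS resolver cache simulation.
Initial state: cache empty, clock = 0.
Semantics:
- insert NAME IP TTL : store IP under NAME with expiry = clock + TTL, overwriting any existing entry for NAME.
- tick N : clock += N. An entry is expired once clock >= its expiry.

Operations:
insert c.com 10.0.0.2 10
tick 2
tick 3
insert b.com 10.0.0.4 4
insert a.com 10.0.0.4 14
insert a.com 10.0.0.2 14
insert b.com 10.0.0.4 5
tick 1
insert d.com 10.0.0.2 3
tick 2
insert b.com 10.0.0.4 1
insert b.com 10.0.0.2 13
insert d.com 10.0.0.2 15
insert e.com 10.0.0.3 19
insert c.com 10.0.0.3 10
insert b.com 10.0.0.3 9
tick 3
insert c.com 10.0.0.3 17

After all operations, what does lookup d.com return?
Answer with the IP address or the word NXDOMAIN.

Op 1: insert c.com -> 10.0.0.2 (expiry=0+10=10). clock=0
Op 2: tick 2 -> clock=2.
Op 3: tick 3 -> clock=5.
Op 4: insert b.com -> 10.0.0.4 (expiry=5+4=9). clock=5
Op 5: insert a.com -> 10.0.0.4 (expiry=5+14=19). clock=5
Op 6: insert a.com -> 10.0.0.2 (expiry=5+14=19). clock=5
Op 7: insert b.com -> 10.0.0.4 (expiry=5+5=10). clock=5
Op 8: tick 1 -> clock=6.
Op 9: insert d.com -> 10.0.0.2 (expiry=6+3=9). clock=6
Op 10: tick 2 -> clock=8.
Op 11: insert b.com -> 10.0.0.4 (expiry=8+1=9). clock=8
Op 12: insert b.com -> 10.0.0.2 (expiry=8+13=21). clock=8
Op 13: insert d.com -> 10.0.0.2 (expiry=8+15=23). clock=8
Op 14: insert e.com -> 10.0.0.3 (expiry=8+19=27). clock=8
Op 15: insert c.com -> 10.0.0.3 (expiry=8+10=18). clock=8
Op 16: insert b.com -> 10.0.0.3 (expiry=8+9=17). clock=8
Op 17: tick 3 -> clock=11.
Op 18: insert c.com -> 10.0.0.3 (expiry=11+17=28). clock=11
lookup d.com: present, ip=10.0.0.2 expiry=23 > clock=11

Answer: 10.0.0.2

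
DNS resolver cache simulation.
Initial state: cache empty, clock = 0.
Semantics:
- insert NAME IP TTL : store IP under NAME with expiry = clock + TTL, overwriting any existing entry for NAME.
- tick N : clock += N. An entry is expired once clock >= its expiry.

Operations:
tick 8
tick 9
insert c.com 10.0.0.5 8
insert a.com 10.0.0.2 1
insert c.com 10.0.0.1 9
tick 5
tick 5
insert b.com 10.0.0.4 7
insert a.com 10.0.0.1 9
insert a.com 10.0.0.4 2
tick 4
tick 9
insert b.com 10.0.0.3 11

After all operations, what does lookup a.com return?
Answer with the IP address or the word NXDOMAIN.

Op 1: tick 8 -> clock=8.
Op 2: tick 9 -> clock=17.
Op 3: insert c.com -> 10.0.0.5 (expiry=17+8=25). clock=17
Op 4: insert a.com -> 10.0.0.2 (expiry=17+1=18). clock=17
Op 5: insert c.com -> 10.0.0.1 (expiry=17+9=26). clock=17
Op 6: tick 5 -> clock=22. purged={a.com}
Op 7: tick 5 -> clock=27. purged={c.com}
Op 8: insert b.com -> 10.0.0.4 (expiry=27+7=34). clock=27
Op 9: insert a.com -> 10.0.0.1 (expiry=27+9=36). clock=27
Op 10: insert a.com -> 10.0.0.4 (expiry=27+2=29). clock=27
Op 11: tick 4 -> clock=31. purged={a.com}
Op 12: tick 9 -> clock=40. purged={b.com}
Op 13: insert b.com -> 10.0.0.3 (expiry=40+11=51). clock=40
lookup a.com: not in cache (expired or never inserted)

Answer: NXDOMAIN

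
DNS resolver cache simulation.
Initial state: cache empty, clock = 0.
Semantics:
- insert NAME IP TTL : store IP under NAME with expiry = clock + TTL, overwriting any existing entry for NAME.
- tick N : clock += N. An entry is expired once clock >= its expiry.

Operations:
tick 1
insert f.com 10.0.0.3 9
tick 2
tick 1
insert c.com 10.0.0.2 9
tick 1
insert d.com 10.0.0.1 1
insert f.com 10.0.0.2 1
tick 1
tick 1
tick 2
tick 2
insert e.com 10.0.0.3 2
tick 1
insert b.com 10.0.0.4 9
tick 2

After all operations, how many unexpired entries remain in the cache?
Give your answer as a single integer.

Answer: 1

Derivation:
Op 1: tick 1 -> clock=1.
Op 2: insert f.com -> 10.0.0.3 (expiry=1+9=10). clock=1
Op 3: tick 2 -> clock=3.
Op 4: tick 1 -> clock=4.
Op 5: insert c.com -> 10.0.0.2 (expiry=4+9=13). clock=4
Op 6: tick 1 -> clock=5.
Op 7: insert d.com -> 10.0.0.1 (expiry=5+1=6). clock=5
Op 8: insert f.com -> 10.0.0.2 (expiry=5+1=6). clock=5
Op 9: tick 1 -> clock=6. purged={d.com,f.com}
Op 10: tick 1 -> clock=7.
Op 11: tick 2 -> clock=9.
Op 12: tick 2 -> clock=11.
Op 13: insert e.com -> 10.0.0.3 (expiry=11+2=13). clock=11
Op 14: tick 1 -> clock=12.
Op 15: insert b.com -> 10.0.0.4 (expiry=12+9=21). clock=12
Op 16: tick 2 -> clock=14. purged={c.com,e.com}
Final cache (unexpired): {b.com} -> size=1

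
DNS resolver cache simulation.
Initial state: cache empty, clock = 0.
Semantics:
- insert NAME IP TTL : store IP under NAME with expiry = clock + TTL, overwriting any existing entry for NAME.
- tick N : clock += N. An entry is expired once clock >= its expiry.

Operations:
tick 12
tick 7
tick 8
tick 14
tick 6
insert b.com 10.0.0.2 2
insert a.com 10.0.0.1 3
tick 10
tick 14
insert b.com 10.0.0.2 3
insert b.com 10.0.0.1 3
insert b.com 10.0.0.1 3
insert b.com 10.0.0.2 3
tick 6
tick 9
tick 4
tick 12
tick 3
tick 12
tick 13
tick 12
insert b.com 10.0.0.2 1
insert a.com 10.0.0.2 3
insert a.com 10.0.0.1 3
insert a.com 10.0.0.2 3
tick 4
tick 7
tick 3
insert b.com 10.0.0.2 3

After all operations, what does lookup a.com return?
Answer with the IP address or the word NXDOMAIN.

Answer: NXDOMAIN

Derivation:
Op 1: tick 12 -> clock=12.
Op 2: tick 7 -> clock=19.
Op 3: tick 8 -> clock=27.
Op 4: tick 14 -> clock=41.
Op 5: tick 6 -> clock=47.
Op 6: insert b.com -> 10.0.0.2 (expiry=47+2=49). clock=47
Op 7: insert a.com -> 10.0.0.1 (expiry=47+3=50). clock=47
Op 8: tick 10 -> clock=57. purged={a.com,b.com}
Op 9: tick 14 -> clock=71.
Op 10: insert b.com -> 10.0.0.2 (expiry=71+3=74). clock=71
Op 11: insert b.com -> 10.0.0.1 (expiry=71+3=74). clock=71
Op 12: insert b.com -> 10.0.0.1 (expiry=71+3=74). clock=71
Op 13: insert b.com -> 10.0.0.2 (expiry=71+3=74). clock=71
Op 14: tick 6 -> clock=77. purged={b.com}
Op 15: tick 9 -> clock=86.
Op 16: tick 4 -> clock=90.
Op 17: tick 12 -> clock=102.
Op 18: tick 3 -> clock=105.
Op 19: tick 12 -> clock=117.
Op 20: tick 13 -> clock=130.
Op 21: tick 12 -> clock=142.
Op 22: insert b.com -> 10.0.0.2 (expiry=142+1=143). clock=142
Op 23: insert a.com -> 10.0.0.2 (expiry=142+3=145). clock=142
Op 24: insert a.com -> 10.0.0.1 (expiry=142+3=145). clock=142
Op 25: insert a.com -> 10.0.0.2 (expiry=142+3=145). clock=142
Op 26: tick 4 -> clock=146. purged={a.com,b.com}
Op 27: tick 7 -> clock=153.
Op 28: tick 3 -> clock=156.
Op 29: insert b.com -> 10.0.0.2 (expiry=156+3=159). clock=156
lookup a.com: not in cache (expired or never inserted)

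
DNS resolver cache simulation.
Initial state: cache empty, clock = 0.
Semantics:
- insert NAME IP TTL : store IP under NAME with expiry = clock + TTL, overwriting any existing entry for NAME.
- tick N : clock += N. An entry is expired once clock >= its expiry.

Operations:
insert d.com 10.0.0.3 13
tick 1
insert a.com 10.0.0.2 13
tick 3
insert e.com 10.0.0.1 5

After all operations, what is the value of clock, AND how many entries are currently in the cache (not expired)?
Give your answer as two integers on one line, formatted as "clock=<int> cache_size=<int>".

Answer: clock=4 cache_size=3

Derivation:
Op 1: insert d.com -> 10.0.0.3 (expiry=0+13=13). clock=0
Op 2: tick 1 -> clock=1.
Op 3: insert a.com -> 10.0.0.2 (expiry=1+13=14). clock=1
Op 4: tick 3 -> clock=4.
Op 5: insert e.com -> 10.0.0.1 (expiry=4+5=9). clock=4
Final clock = 4
Final cache (unexpired): {a.com,d.com,e.com} -> size=3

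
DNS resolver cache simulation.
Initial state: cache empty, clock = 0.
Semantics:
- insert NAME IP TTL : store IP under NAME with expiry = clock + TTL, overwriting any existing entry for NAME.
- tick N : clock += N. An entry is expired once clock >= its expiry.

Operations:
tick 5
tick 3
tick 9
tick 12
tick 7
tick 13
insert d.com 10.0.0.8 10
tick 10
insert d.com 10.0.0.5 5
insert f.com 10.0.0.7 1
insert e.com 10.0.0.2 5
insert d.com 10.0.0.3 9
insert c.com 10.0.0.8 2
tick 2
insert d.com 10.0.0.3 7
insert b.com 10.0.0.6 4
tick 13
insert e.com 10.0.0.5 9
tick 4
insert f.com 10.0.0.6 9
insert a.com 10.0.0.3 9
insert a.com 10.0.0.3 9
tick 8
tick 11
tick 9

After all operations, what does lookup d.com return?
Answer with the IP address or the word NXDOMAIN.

Op 1: tick 5 -> clock=5.
Op 2: tick 3 -> clock=8.
Op 3: tick 9 -> clock=17.
Op 4: tick 12 -> clock=29.
Op 5: tick 7 -> clock=36.
Op 6: tick 13 -> clock=49.
Op 7: insert d.com -> 10.0.0.8 (expiry=49+10=59). clock=49
Op 8: tick 10 -> clock=59. purged={d.com}
Op 9: insert d.com -> 10.0.0.5 (expiry=59+5=64). clock=59
Op 10: insert f.com -> 10.0.0.7 (expiry=59+1=60). clock=59
Op 11: insert e.com -> 10.0.0.2 (expiry=59+5=64). clock=59
Op 12: insert d.com -> 10.0.0.3 (expiry=59+9=68). clock=59
Op 13: insert c.com -> 10.0.0.8 (expiry=59+2=61). clock=59
Op 14: tick 2 -> clock=61. purged={c.com,f.com}
Op 15: insert d.com -> 10.0.0.3 (expiry=61+7=68). clock=61
Op 16: insert b.com -> 10.0.0.6 (expiry=61+4=65). clock=61
Op 17: tick 13 -> clock=74. purged={b.com,d.com,e.com}
Op 18: insert e.com -> 10.0.0.5 (expiry=74+9=83). clock=74
Op 19: tick 4 -> clock=78.
Op 20: insert f.com -> 10.0.0.6 (expiry=78+9=87). clock=78
Op 21: insert a.com -> 10.0.0.3 (expiry=78+9=87). clock=78
Op 22: insert a.com -> 10.0.0.3 (expiry=78+9=87). clock=78
Op 23: tick 8 -> clock=86. purged={e.com}
Op 24: tick 11 -> clock=97. purged={a.com,f.com}
Op 25: tick 9 -> clock=106.
lookup d.com: not in cache (expired or never inserted)

Answer: NXDOMAIN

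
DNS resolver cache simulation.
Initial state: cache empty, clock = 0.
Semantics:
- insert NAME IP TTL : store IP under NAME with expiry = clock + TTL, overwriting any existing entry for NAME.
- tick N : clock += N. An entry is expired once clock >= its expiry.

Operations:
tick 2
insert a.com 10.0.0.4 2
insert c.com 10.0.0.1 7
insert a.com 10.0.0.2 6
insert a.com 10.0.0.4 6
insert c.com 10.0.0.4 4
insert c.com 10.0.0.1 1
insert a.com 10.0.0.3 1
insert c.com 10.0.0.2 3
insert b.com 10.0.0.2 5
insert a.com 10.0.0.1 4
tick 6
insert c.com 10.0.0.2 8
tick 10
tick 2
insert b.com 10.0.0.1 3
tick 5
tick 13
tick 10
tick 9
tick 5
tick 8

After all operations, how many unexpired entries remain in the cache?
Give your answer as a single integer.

Op 1: tick 2 -> clock=2.
Op 2: insert a.com -> 10.0.0.4 (expiry=2+2=4). clock=2
Op 3: insert c.com -> 10.0.0.1 (expiry=2+7=9). clock=2
Op 4: insert a.com -> 10.0.0.2 (expiry=2+6=8). clock=2
Op 5: insert a.com -> 10.0.0.4 (expiry=2+6=8). clock=2
Op 6: insert c.com -> 10.0.0.4 (expiry=2+4=6). clock=2
Op 7: insert c.com -> 10.0.0.1 (expiry=2+1=3). clock=2
Op 8: insert a.com -> 10.0.0.3 (expiry=2+1=3). clock=2
Op 9: insert c.com -> 10.0.0.2 (expiry=2+3=5). clock=2
Op 10: insert b.com -> 10.0.0.2 (expiry=2+5=7). clock=2
Op 11: insert a.com -> 10.0.0.1 (expiry=2+4=6). clock=2
Op 12: tick 6 -> clock=8. purged={a.com,b.com,c.com}
Op 13: insert c.com -> 10.0.0.2 (expiry=8+8=16). clock=8
Op 14: tick 10 -> clock=18. purged={c.com}
Op 15: tick 2 -> clock=20.
Op 16: insert b.com -> 10.0.0.1 (expiry=20+3=23). clock=20
Op 17: tick 5 -> clock=25. purged={b.com}
Op 18: tick 13 -> clock=38.
Op 19: tick 10 -> clock=48.
Op 20: tick 9 -> clock=57.
Op 21: tick 5 -> clock=62.
Op 22: tick 8 -> clock=70.
Final cache (unexpired): {} -> size=0

Answer: 0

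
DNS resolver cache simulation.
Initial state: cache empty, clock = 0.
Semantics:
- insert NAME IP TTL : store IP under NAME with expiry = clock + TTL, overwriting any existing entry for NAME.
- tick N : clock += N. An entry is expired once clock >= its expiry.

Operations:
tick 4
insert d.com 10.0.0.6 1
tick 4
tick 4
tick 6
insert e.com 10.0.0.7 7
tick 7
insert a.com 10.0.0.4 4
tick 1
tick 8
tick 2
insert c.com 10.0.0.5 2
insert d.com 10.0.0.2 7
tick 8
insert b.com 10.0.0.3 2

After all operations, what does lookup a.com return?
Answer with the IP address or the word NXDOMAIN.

Answer: NXDOMAIN

Derivation:
Op 1: tick 4 -> clock=4.
Op 2: insert d.com -> 10.0.0.6 (expiry=4+1=5). clock=4
Op 3: tick 4 -> clock=8. purged={d.com}
Op 4: tick 4 -> clock=12.
Op 5: tick 6 -> clock=18.
Op 6: insert e.com -> 10.0.0.7 (expiry=18+7=25). clock=18
Op 7: tick 7 -> clock=25. purged={e.com}
Op 8: insert a.com -> 10.0.0.4 (expiry=25+4=29). clock=25
Op 9: tick 1 -> clock=26.
Op 10: tick 8 -> clock=34. purged={a.com}
Op 11: tick 2 -> clock=36.
Op 12: insert c.com -> 10.0.0.5 (expiry=36+2=38). clock=36
Op 13: insert d.com -> 10.0.0.2 (expiry=36+7=43). clock=36
Op 14: tick 8 -> clock=44. purged={c.com,d.com}
Op 15: insert b.com -> 10.0.0.3 (expiry=44+2=46). clock=44
lookup a.com: not in cache (expired or never inserted)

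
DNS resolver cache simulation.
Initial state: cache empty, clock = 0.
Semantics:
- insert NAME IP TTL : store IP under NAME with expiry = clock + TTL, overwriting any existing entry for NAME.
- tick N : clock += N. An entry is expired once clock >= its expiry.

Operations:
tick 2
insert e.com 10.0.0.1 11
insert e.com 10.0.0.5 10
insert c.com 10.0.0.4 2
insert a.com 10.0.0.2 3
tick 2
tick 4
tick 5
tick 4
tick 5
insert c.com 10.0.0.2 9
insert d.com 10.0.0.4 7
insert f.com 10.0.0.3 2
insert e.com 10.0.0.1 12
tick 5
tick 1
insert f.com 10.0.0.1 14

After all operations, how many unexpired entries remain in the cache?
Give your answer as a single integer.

Answer: 4

Derivation:
Op 1: tick 2 -> clock=2.
Op 2: insert e.com -> 10.0.0.1 (expiry=2+11=13). clock=2
Op 3: insert e.com -> 10.0.0.5 (expiry=2+10=12). clock=2
Op 4: insert c.com -> 10.0.0.4 (expiry=2+2=4). clock=2
Op 5: insert a.com -> 10.0.0.2 (expiry=2+3=5). clock=2
Op 6: tick 2 -> clock=4. purged={c.com}
Op 7: tick 4 -> clock=8. purged={a.com}
Op 8: tick 5 -> clock=13. purged={e.com}
Op 9: tick 4 -> clock=17.
Op 10: tick 5 -> clock=22.
Op 11: insert c.com -> 10.0.0.2 (expiry=22+9=31). clock=22
Op 12: insert d.com -> 10.0.0.4 (expiry=22+7=29). clock=22
Op 13: insert f.com -> 10.0.0.3 (expiry=22+2=24). clock=22
Op 14: insert e.com -> 10.0.0.1 (expiry=22+12=34). clock=22
Op 15: tick 5 -> clock=27. purged={f.com}
Op 16: tick 1 -> clock=28.
Op 17: insert f.com -> 10.0.0.1 (expiry=28+14=42). clock=28
Final cache (unexpired): {c.com,d.com,e.com,f.com} -> size=4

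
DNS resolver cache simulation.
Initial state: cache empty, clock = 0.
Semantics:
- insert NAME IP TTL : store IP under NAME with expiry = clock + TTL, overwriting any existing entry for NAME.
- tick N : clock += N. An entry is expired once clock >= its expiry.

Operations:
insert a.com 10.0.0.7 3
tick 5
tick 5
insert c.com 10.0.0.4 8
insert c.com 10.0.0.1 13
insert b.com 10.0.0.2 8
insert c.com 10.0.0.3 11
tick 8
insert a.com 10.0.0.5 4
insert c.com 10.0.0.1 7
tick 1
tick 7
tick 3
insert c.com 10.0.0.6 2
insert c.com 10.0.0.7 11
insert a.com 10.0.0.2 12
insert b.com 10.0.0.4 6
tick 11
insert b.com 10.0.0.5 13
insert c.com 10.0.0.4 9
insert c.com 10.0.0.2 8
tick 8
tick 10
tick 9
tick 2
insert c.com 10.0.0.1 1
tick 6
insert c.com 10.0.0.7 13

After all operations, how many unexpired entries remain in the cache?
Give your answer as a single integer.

Answer: 1

Derivation:
Op 1: insert a.com -> 10.0.0.7 (expiry=0+3=3). clock=0
Op 2: tick 5 -> clock=5. purged={a.com}
Op 3: tick 5 -> clock=10.
Op 4: insert c.com -> 10.0.0.4 (expiry=10+8=18). clock=10
Op 5: insert c.com -> 10.0.0.1 (expiry=10+13=23). clock=10
Op 6: insert b.com -> 10.0.0.2 (expiry=10+8=18). clock=10
Op 7: insert c.com -> 10.0.0.3 (expiry=10+11=21). clock=10
Op 8: tick 8 -> clock=18. purged={b.com}
Op 9: insert a.com -> 10.0.0.5 (expiry=18+4=22). clock=18
Op 10: insert c.com -> 10.0.0.1 (expiry=18+7=25). clock=18
Op 11: tick 1 -> clock=19.
Op 12: tick 7 -> clock=26. purged={a.com,c.com}
Op 13: tick 3 -> clock=29.
Op 14: insert c.com -> 10.0.0.6 (expiry=29+2=31). clock=29
Op 15: insert c.com -> 10.0.0.7 (expiry=29+11=40). clock=29
Op 16: insert a.com -> 10.0.0.2 (expiry=29+12=41). clock=29
Op 17: insert b.com -> 10.0.0.4 (expiry=29+6=35). clock=29
Op 18: tick 11 -> clock=40. purged={b.com,c.com}
Op 19: insert b.com -> 10.0.0.5 (expiry=40+13=53). clock=40
Op 20: insert c.com -> 10.0.0.4 (expiry=40+9=49). clock=40
Op 21: insert c.com -> 10.0.0.2 (expiry=40+8=48). clock=40
Op 22: tick 8 -> clock=48. purged={a.com,c.com}
Op 23: tick 10 -> clock=58. purged={b.com}
Op 24: tick 9 -> clock=67.
Op 25: tick 2 -> clock=69.
Op 26: insert c.com -> 10.0.0.1 (expiry=69+1=70). clock=69
Op 27: tick 6 -> clock=75. purged={c.com}
Op 28: insert c.com -> 10.0.0.7 (expiry=75+13=88). clock=75
Final cache (unexpired): {c.com} -> size=1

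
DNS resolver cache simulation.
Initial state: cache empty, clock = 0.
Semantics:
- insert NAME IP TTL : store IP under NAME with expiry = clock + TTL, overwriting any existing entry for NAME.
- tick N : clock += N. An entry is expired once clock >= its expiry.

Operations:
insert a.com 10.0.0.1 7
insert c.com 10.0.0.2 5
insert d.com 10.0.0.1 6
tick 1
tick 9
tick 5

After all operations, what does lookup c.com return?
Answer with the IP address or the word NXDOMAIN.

Answer: NXDOMAIN

Derivation:
Op 1: insert a.com -> 10.0.0.1 (expiry=0+7=7). clock=0
Op 2: insert c.com -> 10.0.0.2 (expiry=0+5=5). clock=0
Op 3: insert d.com -> 10.0.0.1 (expiry=0+6=6). clock=0
Op 4: tick 1 -> clock=1.
Op 5: tick 9 -> clock=10. purged={a.com,c.com,d.com}
Op 6: tick 5 -> clock=15.
lookup c.com: not in cache (expired or never inserted)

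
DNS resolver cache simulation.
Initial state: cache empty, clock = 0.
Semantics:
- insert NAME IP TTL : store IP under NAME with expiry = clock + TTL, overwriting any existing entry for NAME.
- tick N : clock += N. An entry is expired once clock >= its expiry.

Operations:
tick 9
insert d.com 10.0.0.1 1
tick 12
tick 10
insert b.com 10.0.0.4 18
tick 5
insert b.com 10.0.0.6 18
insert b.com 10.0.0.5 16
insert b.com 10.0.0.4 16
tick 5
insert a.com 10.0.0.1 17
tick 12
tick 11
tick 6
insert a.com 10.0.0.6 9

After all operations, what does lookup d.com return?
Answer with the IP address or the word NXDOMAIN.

Answer: NXDOMAIN

Derivation:
Op 1: tick 9 -> clock=9.
Op 2: insert d.com -> 10.0.0.1 (expiry=9+1=10). clock=9
Op 3: tick 12 -> clock=21. purged={d.com}
Op 4: tick 10 -> clock=31.
Op 5: insert b.com -> 10.0.0.4 (expiry=31+18=49). clock=31
Op 6: tick 5 -> clock=36.
Op 7: insert b.com -> 10.0.0.6 (expiry=36+18=54). clock=36
Op 8: insert b.com -> 10.0.0.5 (expiry=36+16=52). clock=36
Op 9: insert b.com -> 10.0.0.4 (expiry=36+16=52). clock=36
Op 10: tick 5 -> clock=41.
Op 11: insert a.com -> 10.0.0.1 (expiry=41+17=58). clock=41
Op 12: tick 12 -> clock=53. purged={b.com}
Op 13: tick 11 -> clock=64. purged={a.com}
Op 14: tick 6 -> clock=70.
Op 15: insert a.com -> 10.0.0.6 (expiry=70+9=79). clock=70
lookup d.com: not in cache (expired or never inserted)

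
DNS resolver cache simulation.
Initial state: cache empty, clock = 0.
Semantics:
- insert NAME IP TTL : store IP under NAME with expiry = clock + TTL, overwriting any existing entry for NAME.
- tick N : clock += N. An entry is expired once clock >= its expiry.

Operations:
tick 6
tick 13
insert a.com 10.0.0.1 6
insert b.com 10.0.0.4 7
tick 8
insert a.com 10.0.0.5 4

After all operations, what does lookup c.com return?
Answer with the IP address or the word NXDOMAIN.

Answer: NXDOMAIN

Derivation:
Op 1: tick 6 -> clock=6.
Op 2: tick 13 -> clock=19.
Op 3: insert a.com -> 10.0.0.1 (expiry=19+6=25). clock=19
Op 4: insert b.com -> 10.0.0.4 (expiry=19+7=26). clock=19
Op 5: tick 8 -> clock=27. purged={a.com,b.com}
Op 6: insert a.com -> 10.0.0.5 (expiry=27+4=31). clock=27
lookup c.com: not in cache (expired or never inserted)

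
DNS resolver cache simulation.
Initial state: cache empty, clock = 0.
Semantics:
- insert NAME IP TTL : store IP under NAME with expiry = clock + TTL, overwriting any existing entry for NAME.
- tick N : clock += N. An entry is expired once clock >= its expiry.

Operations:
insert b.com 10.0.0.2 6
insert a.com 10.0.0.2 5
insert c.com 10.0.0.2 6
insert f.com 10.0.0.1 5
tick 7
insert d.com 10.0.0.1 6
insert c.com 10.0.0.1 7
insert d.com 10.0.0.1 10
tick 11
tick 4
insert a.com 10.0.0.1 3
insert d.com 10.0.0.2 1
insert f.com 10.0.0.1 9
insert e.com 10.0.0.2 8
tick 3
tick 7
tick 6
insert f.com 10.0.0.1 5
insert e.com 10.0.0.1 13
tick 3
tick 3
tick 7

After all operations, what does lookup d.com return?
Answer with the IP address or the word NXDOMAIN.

Answer: NXDOMAIN

Derivation:
Op 1: insert b.com -> 10.0.0.2 (expiry=0+6=6). clock=0
Op 2: insert a.com -> 10.0.0.2 (expiry=0+5=5). clock=0
Op 3: insert c.com -> 10.0.0.2 (expiry=0+6=6). clock=0
Op 4: insert f.com -> 10.0.0.1 (expiry=0+5=5). clock=0
Op 5: tick 7 -> clock=7. purged={a.com,b.com,c.com,f.com}
Op 6: insert d.com -> 10.0.0.1 (expiry=7+6=13). clock=7
Op 7: insert c.com -> 10.0.0.1 (expiry=7+7=14). clock=7
Op 8: insert d.com -> 10.0.0.1 (expiry=7+10=17). clock=7
Op 9: tick 11 -> clock=18. purged={c.com,d.com}
Op 10: tick 4 -> clock=22.
Op 11: insert a.com -> 10.0.0.1 (expiry=22+3=25). clock=22
Op 12: insert d.com -> 10.0.0.2 (expiry=22+1=23). clock=22
Op 13: insert f.com -> 10.0.0.1 (expiry=22+9=31). clock=22
Op 14: insert e.com -> 10.0.0.2 (expiry=22+8=30). clock=22
Op 15: tick 3 -> clock=25. purged={a.com,d.com}
Op 16: tick 7 -> clock=32. purged={e.com,f.com}
Op 17: tick 6 -> clock=38.
Op 18: insert f.com -> 10.0.0.1 (expiry=38+5=43). clock=38
Op 19: insert e.com -> 10.0.0.1 (expiry=38+13=51). clock=38
Op 20: tick 3 -> clock=41.
Op 21: tick 3 -> clock=44. purged={f.com}
Op 22: tick 7 -> clock=51. purged={e.com}
lookup d.com: not in cache (expired or never inserted)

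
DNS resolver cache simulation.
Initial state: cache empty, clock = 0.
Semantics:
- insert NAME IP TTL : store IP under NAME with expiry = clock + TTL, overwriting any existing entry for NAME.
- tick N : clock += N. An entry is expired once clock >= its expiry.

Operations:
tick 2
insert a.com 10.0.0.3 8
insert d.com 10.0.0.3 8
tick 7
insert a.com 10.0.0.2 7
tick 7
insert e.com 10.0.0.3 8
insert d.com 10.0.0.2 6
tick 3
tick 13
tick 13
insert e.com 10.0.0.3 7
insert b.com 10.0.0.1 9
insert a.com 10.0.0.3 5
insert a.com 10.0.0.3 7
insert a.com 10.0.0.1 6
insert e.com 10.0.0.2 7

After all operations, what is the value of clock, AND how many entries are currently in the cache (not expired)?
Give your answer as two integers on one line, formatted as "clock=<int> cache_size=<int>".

Op 1: tick 2 -> clock=2.
Op 2: insert a.com -> 10.0.0.3 (expiry=2+8=10). clock=2
Op 3: insert d.com -> 10.0.0.3 (expiry=2+8=10). clock=2
Op 4: tick 7 -> clock=9.
Op 5: insert a.com -> 10.0.0.2 (expiry=9+7=16). clock=9
Op 6: tick 7 -> clock=16. purged={a.com,d.com}
Op 7: insert e.com -> 10.0.0.3 (expiry=16+8=24). clock=16
Op 8: insert d.com -> 10.0.0.2 (expiry=16+6=22). clock=16
Op 9: tick 3 -> clock=19.
Op 10: tick 13 -> clock=32. purged={d.com,e.com}
Op 11: tick 13 -> clock=45.
Op 12: insert e.com -> 10.0.0.3 (expiry=45+7=52). clock=45
Op 13: insert b.com -> 10.0.0.1 (expiry=45+9=54). clock=45
Op 14: insert a.com -> 10.0.0.3 (expiry=45+5=50). clock=45
Op 15: insert a.com -> 10.0.0.3 (expiry=45+7=52). clock=45
Op 16: insert a.com -> 10.0.0.1 (expiry=45+6=51). clock=45
Op 17: insert e.com -> 10.0.0.2 (expiry=45+7=52). clock=45
Final clock = 45
Final cache (unexpired): {a.com,b.com,e.com} -> size=3

Answer: clock=45 cache_size=3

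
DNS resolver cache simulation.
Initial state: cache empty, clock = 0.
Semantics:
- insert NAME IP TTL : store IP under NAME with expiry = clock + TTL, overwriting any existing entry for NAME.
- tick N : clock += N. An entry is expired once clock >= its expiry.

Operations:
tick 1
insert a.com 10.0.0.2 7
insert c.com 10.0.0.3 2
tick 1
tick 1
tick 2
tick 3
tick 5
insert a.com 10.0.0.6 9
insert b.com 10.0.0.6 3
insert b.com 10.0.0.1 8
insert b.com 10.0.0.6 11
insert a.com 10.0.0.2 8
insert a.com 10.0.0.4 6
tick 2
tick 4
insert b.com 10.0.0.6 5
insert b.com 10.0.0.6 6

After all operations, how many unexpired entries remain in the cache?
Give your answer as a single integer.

Op 1: tick 1 -> clock=1.
Op 2: insert a.com -> 10.0.0.2 (expiry=1+7=8). clock=1
Op 3: insert c.com -> 10.0.0.3 (expiry=1+2=3). clock=1
Op 4: tick 1 -> clock=2.
Op 5: tick 1 -> clock=3. purged={c.com}
Op 6: tick 2 -> clock=5.
Op 7: tick 3 -> clock=8. purged={a.com}
Op 8: tick 5 -> clock=13.
Op 9: insert a.com -> 10.0.0.6 (expiry=13+9=22). clock=13
Op 10: insert b.com -> 10.0.0.6 (expiry=13+3=16). clock=13
Op 11: insert b.com -> 10.0.0.1 (expiry=13+8=21). clock=13
Op 12: insert b.com -> 10.0.0.6 (expiry=13+11=24). clock=13
Op 13: insert a.com -> 10.0.0.2 (expiry=13+8=21). clock=13
Op 14: insert a.com -> 10.0.0.4 (expiry=13+6=19). clock=13
Op 15: tick 2 -> clock=15.
Op 16: tick 4 -> clock=19. purged={a.com}
Op 17: insert b.com -> 10.0.0.6 (expiry=19+5=24). clock=19
Op 18: insert b.com -> 10.0.0.6 (expiry=19+6=25). clock=19
Final cache (unexpired): {b.com} -> size=1

Answer: 1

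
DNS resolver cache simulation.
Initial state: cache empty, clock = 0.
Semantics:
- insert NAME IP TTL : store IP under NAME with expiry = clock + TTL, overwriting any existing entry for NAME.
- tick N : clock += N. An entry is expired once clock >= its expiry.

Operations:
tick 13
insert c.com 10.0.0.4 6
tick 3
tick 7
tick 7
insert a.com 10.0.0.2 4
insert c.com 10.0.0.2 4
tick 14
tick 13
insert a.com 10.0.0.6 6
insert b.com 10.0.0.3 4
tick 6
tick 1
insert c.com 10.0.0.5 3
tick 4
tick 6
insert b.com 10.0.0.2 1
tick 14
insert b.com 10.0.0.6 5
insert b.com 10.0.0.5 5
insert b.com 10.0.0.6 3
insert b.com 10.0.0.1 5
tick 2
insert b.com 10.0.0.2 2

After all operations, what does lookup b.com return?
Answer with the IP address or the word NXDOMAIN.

Op 1: tick 13 -> clock=13.
Op 2: insert c.com -> 10.0.0.4 (expiry=13+6=19). clock=13
Op 3: tick 3 -> clock=16.
Op 4: tick 7 -> clock=23. purged={c.com}
Op 5: tick 7 -> clock=30.
Op 6: insert a.com -> 10.0.0.2 (expiry=30+4=34). clock=30
Op 7: insert c.com -> 10.0.0.2 (expiry=30+4=34). clock=30
Op 8: tick 14 -> clock=44. purged={a.com,c.com}
Op 9: tick 13 -> clock=57.
Op 10: insert a.com -> 10.0.0.6 (expiry=57+6=63). clock=57
Op 11: insert b.com -> 10.0.0.3 (expiry=57+4=61). clock=57
Op 12: tick 6 -> clock=63. purged={a.com,b.com}
Op 13: tick 1 -> clock=64.
Op 14: insert c.com -> 10.0.0.5 (expiry=64+3=67). clock=64
Op 15: tick 4 -> clock=68. purged={c.com}
Op 16: tick 6 -> clock=74.
Op 17: insert b.com -> 10.0.0.2 (expiry=74+1=75). clock=74
Op 18: tick 14 -> clock=88. purged={b.com}
Op 19: insert b.com -> 10.0.0.6 (expiry=88+5=93). clock=88
Op 20: insert b.com -> 10.0.0.5 (expiry=88+5=93). clock=88
Op 21: insert b.com -> 10.0.0.6 (expiry=88+3=91). clock=88
Op 22: insert b.com -> 10.0.0.1 (expiry=88+5=93). clock=88
Op 23: tick 2 -> clock=90.
Op 24: insert b.com -> 10.0.0.2 (expiry=90+2=92). clock=90
lookup b.com: present, ip=10.0.0.2 expiry=92 > clock=90

Answer: 10.0.0.2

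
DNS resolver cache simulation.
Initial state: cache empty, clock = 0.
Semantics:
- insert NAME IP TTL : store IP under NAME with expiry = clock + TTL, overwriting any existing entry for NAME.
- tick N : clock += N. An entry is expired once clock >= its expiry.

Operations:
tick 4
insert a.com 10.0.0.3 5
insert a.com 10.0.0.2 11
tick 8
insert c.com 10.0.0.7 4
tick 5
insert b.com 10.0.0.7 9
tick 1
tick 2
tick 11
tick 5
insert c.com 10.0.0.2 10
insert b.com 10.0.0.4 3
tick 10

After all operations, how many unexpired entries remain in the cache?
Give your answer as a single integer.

Op 1: tick 4 -> clock=4.
Op 2: insert a.com -> 10.0.0.3 (expiry=4+5=9). clock=4
Op 3: insert a.com -> 10.0.0.2 (expiry=4+11=15). clock=4
Op 4: tick 8 -> clock=12.
Op 5: insert c.com -> 10.0.0.7 (expiry=12+4=16). clock=12
Op 6: tick 5 -> clock=17. purged={a.com,c.com}
Op 7: insert b.com -> 10.0.0.7 (expiry=17+9=26). clock=17
Op 8: tick 1 -> clock=18.
Op 9: tick 2 -> clock=20.
Op 10: tick 11 -> clock=31. purged={b.com}
Op 11: tick 5 -> clock=36.
Op 12: insert c.com -> 10.0.0.2 (expiry=36+10=46). clock=36
Op 13: insert b.com -> 10.0.0.4 (expiry=36+3=39). clock=36
Op 14: tick 10 -> clock=46. purged={b.com,c.com}
Final cache (unexpired): {} -> size=0

Answer: 0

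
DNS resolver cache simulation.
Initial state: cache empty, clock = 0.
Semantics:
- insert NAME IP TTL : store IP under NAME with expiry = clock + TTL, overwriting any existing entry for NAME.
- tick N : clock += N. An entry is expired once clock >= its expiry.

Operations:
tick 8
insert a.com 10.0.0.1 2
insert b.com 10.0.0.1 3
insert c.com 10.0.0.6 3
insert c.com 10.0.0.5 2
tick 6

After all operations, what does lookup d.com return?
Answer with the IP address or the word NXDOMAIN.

Op 1: tick 8 -> clock=8.
Op 2: insert a.com -> 10.0.0.1 (expiry=8+2=10). clock=8
Op 3: insert b.com -> 10.0.0.1 (expiry=8+3=11). clock=8
Op 4: insert c.com -> 10.0.0.6 (expiry=8+3=11). clock=8
Op 5: insert c.com -> 10.0.0.5 (expiry=8+2=10). clock=8
Op 6: tick 6 -> clock=14. purged={a.com,b.com,c.com}
lookup d.com: not in cache (expired or never inserted)

Answer: NXDOMAIN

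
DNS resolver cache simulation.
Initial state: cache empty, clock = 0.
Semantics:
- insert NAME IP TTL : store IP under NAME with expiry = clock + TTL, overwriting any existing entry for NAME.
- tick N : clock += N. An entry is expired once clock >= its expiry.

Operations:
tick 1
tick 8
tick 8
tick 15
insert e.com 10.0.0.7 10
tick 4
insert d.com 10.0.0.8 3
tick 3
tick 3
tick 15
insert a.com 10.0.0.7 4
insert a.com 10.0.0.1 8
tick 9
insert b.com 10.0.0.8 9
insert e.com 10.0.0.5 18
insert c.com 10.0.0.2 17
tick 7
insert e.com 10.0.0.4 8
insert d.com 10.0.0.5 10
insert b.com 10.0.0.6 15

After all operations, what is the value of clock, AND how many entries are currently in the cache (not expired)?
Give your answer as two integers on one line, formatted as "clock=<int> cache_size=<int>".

Op 1: tick 1 -> clock=1.
Op 2: tick 8 -> clock=9.
Op 3: tick 8 -> clock=17.
Op 4: tick 15 -> clock=32.
Op 5: insert e.com -> 10.0.0.7 (expiry=32+10=42). clock=32
Op 6: tick 4 -> clock=36.
Op 7: insert d.com -> 10.0.0.8 (expiry=36+3=39). clock=36
Op 8: tick 3 -> clock=39. purged={d.com}
Op 9: tick 3 -> clock=42. purged={e.com}
Op 10: tick 15 -> clock=57.
Op 11: insert a.com -> 10.0.0.7 (expiry=57+4=61). clock=57
Op 12: insert a.com -> 10.0.0.1 (expiry=57+8=65). clock=57
Op 13: tick 9 -> clock=66. purged={a.com}
Op 14: insert b.com -> 10.0.0.8 (expiry=66+9=75). clock=66
Op 15: insert e.com -> 10.0.0.5 (expiry=66+18=84). clock=66
Op 16: insert c.com -> 10.0.0.2 (expiry=66+17=83). clock=66
Op 17: tick 7 -> clock=73.
Op 18: insert e.com -> 10.0.0.4 (expiry=73+8=81). clock=73
Op 19: insert d.com -> 10.0.0.5 (expiry=73+10=83). clock=73
Op 20: insert b.com -> 10.0.0.6 (expiry=73+15=88). clock=73
Final clock = 73
Final cache (unexpired): {b.com,c.com,d.com,e.com} -> size=4

Answer: clock=73 cache_size=4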